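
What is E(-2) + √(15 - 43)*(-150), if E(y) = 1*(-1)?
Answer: -1 - 300*I*√7 ≈ -1.0 - 793.73*I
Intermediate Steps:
E(y) = -1
E(-2) + √(15 - 43)*(-150) = -1 + √(15 - 43)*(-150) = -1 + √(-28)*(-150) = -1 + (2*I*√7)*(-150) = -1 - 300*I*√7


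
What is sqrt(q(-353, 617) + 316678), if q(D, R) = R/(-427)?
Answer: sqrt(57739319603)/427 ≈ 562.74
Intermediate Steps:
q(D, R) = -R/427 (q(D, R) = R*(-1/427) = -R/427)
sqrt(q(-353, 617) + 316678) = sqrt(-1/427*617 + 316678) = sqrt(-617/427 + 316678) = sqrt(135220889/427) = sqrt(57739319603)/427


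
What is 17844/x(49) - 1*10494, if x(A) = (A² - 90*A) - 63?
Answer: -5440353/518 ≈ -10503.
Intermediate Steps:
x(A) = -63 + A² - 90*A
17844/x(49) - 1*10494 = 17844/(-63 + 49² - 90*49) - 1*10494 = 17844/(-63 + 2401 - 4410) - 10494 = 17844/(-2072) - 10494 = 17844*(-1/2072) - 10494 = -4461/518 - 10494 = -5440353/518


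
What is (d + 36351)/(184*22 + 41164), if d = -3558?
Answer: 32793/45212 ≈ 0.72532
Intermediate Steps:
(d + 36351)/(184*22 + 41164) = (-3558 + 36351)/(184*22 + 41164) = 32793/(4048 + 41164) = 32793/45212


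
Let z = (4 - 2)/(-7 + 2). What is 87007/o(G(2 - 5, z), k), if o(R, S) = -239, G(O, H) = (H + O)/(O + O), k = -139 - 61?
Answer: -87007/239 ≈ -364.05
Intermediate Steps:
k = -200
z = -⅖ (z = 2/(-5) = 2*(-⅕) = -⅖ ≈ -0.40000)
G(O, H) = (H + O)/(2*O) (G(O, H) = (H + O)/((2*O)) = (H + O)*(1/(2*O)) = (H + O)/(2*O))
87007/o(G(2 - 5, z), k) = 87007/(-239) = 87007*(-1/239) = -87007/239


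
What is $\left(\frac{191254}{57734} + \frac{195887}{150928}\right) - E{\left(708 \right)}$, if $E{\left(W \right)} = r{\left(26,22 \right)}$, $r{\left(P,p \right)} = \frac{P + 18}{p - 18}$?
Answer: $- \frac{27837762451}{4356838576} \approx -6.3894$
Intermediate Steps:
$r{\left(P,p \right)} = \frac{18 + P}{-18 + p}$
$E{\left(W \right)} = 11$ ($E{\left(W \right)} = \frac{18 + 26}{-18 + 22} = \frac{1}{4} \cdot 44 = 11$)
$\left(\frac{191254}{57734} + \frac{195887}{150928}\right) - E{\left(708 \right)} = \left(\frac{191254}{57734} + \frac{195887}{150928}\right) - 11 = \left(191254 \cdot \frac{1}{57734} + 195887 \cdot \frac{1}{150928}\right) - 11 = \left(\frac{95627}{28867} + \frac{195887}{150928}\right) - 11 = \frac{20087461885}{4356838576} - 11 = - \frac{27837762451}{4356838576}$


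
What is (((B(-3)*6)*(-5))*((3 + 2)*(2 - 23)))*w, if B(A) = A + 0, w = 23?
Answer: -217350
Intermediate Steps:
B(A) = A
(((B(-3)*6)*(-5))*((3 + 2)*(2 - 23)))*w = ((-3*6*(-5))*((3 + 2)*(2 - 23)))*23 = ((-18*(-5))*(5*(-21)))*23 = (90*(-105))*23 = -9450*23 = -217350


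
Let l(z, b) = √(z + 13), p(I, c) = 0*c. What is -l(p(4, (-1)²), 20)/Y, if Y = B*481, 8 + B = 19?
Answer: -√13/5291 ≈ -0.00068145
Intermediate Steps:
B = 11 (B = -8 + 19 = 11)
p(I, c) = 0
l(z, b) = √(13 + z)
Y = 5291 (Y = 11*481 = 5291)
-l(p(4, (-1)²), 20)/Y = -√(13 + 0)/5291 = -√13/5291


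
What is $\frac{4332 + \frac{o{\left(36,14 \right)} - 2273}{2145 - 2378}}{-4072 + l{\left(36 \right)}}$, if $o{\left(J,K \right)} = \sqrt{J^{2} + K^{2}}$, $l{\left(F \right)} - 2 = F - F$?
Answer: $- \frac{1011629}{948310} + \frac{\sqrt{373}}{474155} \approx -1.0667$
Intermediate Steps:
$l{\left(F \right)} = 2$ ($l{\left(F \right)} = 2 + \left(F - F\right) = 2 + 0 = 2$)
$\frac{4332 + \frac{o{\left(36,14 \right)} - 2273}{2145 - 2378}}{-4072 + l{\left(36 \right)}} = \frac{4332 + \frac{\sqrt{36^{2} + 14^{2}} - 2273}{2145 - 2378}}{-4072 + 2} = \frac{4332 + \frac{\sqrt{1296 + 196} - 2273}{-233}}{-4070} = \left(4332 + \left(\sqrt{1492} - 2273\right) \left(- \frac{1}{233}\right)\right) \left(- \frac{1}{4070}\right) = \left(4332 + \left(2 \sqrt{373} - 2273\right) \left(- \frac{1}{233}\right)\right) \left(- \frac{1}{4070}\right) = \left(4332 + \left(-2273 + 2 \sqrt{373}\right) \left(- \frac{1}{233}\right)\right) \left(- \frac{1}{4070}\right) = \left(4332 + \left(\frac{2273}{233} - \frac{2 \sqrt{373}}{233}\right)\right) \left(- \frac{1}{4070}\right) = \left(\frac{1011629}{233} - \frac{2 \sqrt{373}}{233}\right) \left(- \frac{1}{4070}\right) = - \frac{1011629}{948310} + \frac{\sqrt{373}}{474155}$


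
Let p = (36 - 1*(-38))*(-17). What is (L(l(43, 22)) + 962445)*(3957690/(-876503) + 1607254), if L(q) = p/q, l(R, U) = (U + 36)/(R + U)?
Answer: 39262141367836541440/25418587 ≈ 1.5446e+12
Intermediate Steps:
l(R, U) = (36 + U)/(R + U)
p = -1258 (p = (36 + 38)*(-17) = 74*(-17) = -1258)
L(q) = -1258/q
(L(l(43, 22)) + 962445)*(3957690/(-876503) + 1607254) = (-1258*(43 + 22)/(36 + 22) + 962445)*(3957690/(-876503) + 1607254) = (-1258/(58/65) + 962445)*(3957690*(-1/876503) + 1607254) = (-1258/((1/65)*58) + 962445)*(-3957690/876503 + 1607254) = (-1258/58/65 + 962445)*(1408758995072/876503) = (-1258*65/58 + 962445)*(1408758995072/876503) = (-40885/29 + 962445)*(1408758995072/876503) = (27870020/29)*(1408758995072/876503) = 39262141367836541440/25418587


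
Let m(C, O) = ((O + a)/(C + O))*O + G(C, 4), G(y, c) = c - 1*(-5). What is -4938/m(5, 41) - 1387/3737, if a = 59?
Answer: -312313/6161 ≈ -50.692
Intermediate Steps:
G(y, c) = 5 + c (G(y, c) = c + 5 = 5 + c)
m(C, O) = 9 + O*(59 + O)/(C + O) (m(C, O) = ((O + 59)/(C + O))*O + (5 + 4) = ((59 + O)/(C + O))*O + 9 = O*(59 + O)/(C + O) + 9 = 9 + O*(59 + O)/(C + O))
-4938/m(5, 41) - 1387/3737 = -4938*(5 + 41)/(41**2 + 9*5 + 68*41) - 1387/3737 = -4938*46/(1681 + 45 + 2788) - 1387*1/3737 = -4938/((1/46)*4514) - 1387/3737 = -4938/2257/23 - 1387/3737 = -4938*23/2257 - 1387/3737 = -113574/2257 - 1387/3737 = -312313/6161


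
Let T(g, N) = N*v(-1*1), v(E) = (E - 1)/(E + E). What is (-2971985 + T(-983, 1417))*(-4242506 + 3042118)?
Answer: 3565834180384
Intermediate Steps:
v(E) = (-1 + E)/(2*E) (v(E) = (-1 + E)/((2*E)) = (-1 + E)*(1/(2*E)) = (-1 + E)/(2*E))
T(g, N) = N (T(g, N) = N*((-1 - 1*1)/(2*((-1*1)))) = N*((½)*(-1 - 1)/(-1)) = N*((½)*(-1)*(-2)) = N*1 = N)
(-2971985 + T(-983, 1417))*(-4242506 + 3042118) = (-2971985 + 1417)*(-4242506 + 3042118) = -2970568*(-1200388) = 3565834180384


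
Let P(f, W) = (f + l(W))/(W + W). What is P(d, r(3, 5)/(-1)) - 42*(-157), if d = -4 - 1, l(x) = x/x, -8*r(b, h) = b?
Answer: 19766/3 ≈ 6588.7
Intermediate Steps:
r(b, h) = -b/8
l(x) = 1
d = -5
P(f, W) = (1 + f)/(2*W) (P(f, W) = (f + 1)/(W + W) = (1 + f)/((2*W)) = (1 + f)*(1/(2*W)) = (1 + f)/(2*W))
P(d, r(3, 5)/(-1)) - 42*(-157) = (1 - 5)/(2*((-⅛*3/(-1)))) - 42*(-157) = (½)*(-4)/(-3/8*(-1)) + 6594 = (½)*(-4)/(3/8) + 6594 = (½)*(8/3)*(-4) + 6594 = -16/3 + 6594 = 19766/3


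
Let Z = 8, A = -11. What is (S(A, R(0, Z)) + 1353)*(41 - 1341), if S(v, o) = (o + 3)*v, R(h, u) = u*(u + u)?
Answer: 114400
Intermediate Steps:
R(h, u) = 2*u**2 (R(h, u) = u*(2*u) = 2*u**2)
S(v, o) = v*(3 + o) (S(v, o) = (3 + o)*v = v*(3 + o))
(S(A, R(0, Z)) + 1353)*(41 - 1341) = (-11*(3 + 2*8**2) + 1353)*(41 - 1341) = (-11*(3 + 2*64) + 1353)*(-1300) = (-11*(3 + 128) + 1353)*(-1300) = (-11*131 + 1353)*(-1300) = (-1441 + 1353)*(-1300) = -88*(-1300) = 114400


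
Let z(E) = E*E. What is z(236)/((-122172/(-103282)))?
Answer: 1438098568/30543 ≈ 47084.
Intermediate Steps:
z(E) = E**2
z(236)/((-122172/(-103282))) = 236**2/((-122172/(-103282))) = 55696/((-122172*(-1/103282))) = 55696/(61086/51641) = 55696*(51641/61086) = 1438098568/30543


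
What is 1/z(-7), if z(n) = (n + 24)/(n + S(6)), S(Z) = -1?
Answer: -8/17 ≈ -0.47059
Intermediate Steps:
z(n) = (24 + n)/(-1 + n) (z(n) = (n + 24)/(n - 1) = (24 + n)/(-1 + n))
1/z(-7) = 1/((24 - 7)/(-1 - 7)) = 1/(17/(-8)) = 1/(-⅛*17) = 1/(-17/8) = -8/17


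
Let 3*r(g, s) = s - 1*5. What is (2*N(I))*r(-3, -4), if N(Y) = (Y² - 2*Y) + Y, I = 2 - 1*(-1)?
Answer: -36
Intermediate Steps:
r(g, s) = -5/3 + s/3 (r(g, s) = (s - 1*5)/3 = (s - 5)/3 = (-5 + s)/3 = -5/3 + s/3)
I = 3 (I = 2 + 1 = 3)
N(Y) = Y² - Y
(2*N(I))*r(-3, -4) = (2*(3*(-1 + 3)))*(-5/3 + (⅓)*(-4)) = (2*(3*2))*(-5/3 - 4/3) = (2*6)*(-3) = 12*(-3) = -36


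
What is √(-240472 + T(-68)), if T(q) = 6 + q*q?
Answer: I*√235842 ≈ 485.64*I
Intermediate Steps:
T(q) = 6 + q²
√(-240472 + T(-68)) = √(-240472 + (6 + (-68)²)) = √(-240472 + (6 + 4624)) = √(-240472 + 4630) = √(-235842) = I*√235842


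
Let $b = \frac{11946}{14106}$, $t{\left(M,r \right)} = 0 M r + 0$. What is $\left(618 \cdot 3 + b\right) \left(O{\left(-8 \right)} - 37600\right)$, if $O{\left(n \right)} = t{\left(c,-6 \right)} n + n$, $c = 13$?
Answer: $- \frac{163998897960}{2351} \approx -6.9757 \cdot 10^{7}$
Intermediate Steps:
$t{\left(M,r \right)} = 0$ ($t{\left(M,r \right)} = 0 r + 0 = 0 + 0 = 0$)
$O{\left(n \right)} = n$ ($O{\left(n \right)} = 0 n + n = 0 + n = n$)
$b = \frac{1991}{2351}$ ($b = 11946 \cdot \frac{1}{14106} = \frac{1991}{2351} \approx 0.84687$)
$\left(618 \cdot 3 + b\right) \left(O{\left(-8 \right)} - 37600\right) = \left(618 \cdot 3 + \frac{1991}{2351}\right) \left(-8 - 37600\right) = \left(1854 + \frac{1991}{2351}\right) \left(-37608\right) = \frac{4360745}{2351} \left(-37608\right) = - \frac{163998897960}{2351}$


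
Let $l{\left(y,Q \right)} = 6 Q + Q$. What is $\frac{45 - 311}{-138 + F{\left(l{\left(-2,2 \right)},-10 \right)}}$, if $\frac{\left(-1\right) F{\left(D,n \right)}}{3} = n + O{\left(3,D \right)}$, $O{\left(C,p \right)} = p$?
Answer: $\frac{133}{75} \approx 1.7733$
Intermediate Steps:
$l{\left(y,Q \right)} = 7 Q$
$F{\left(D,n \right)} = - 3 D - 3 n$ ($F{\left(D,n \right)} = - 3 \left(n + D\right) = - 3 \left(D + n\right) = - 3 D - 3 n$)
$\frac{45 - 311}{-138 + F{\left(l{\left(-2,2 \right)},-10 \right)}} = \frac{45 - 311}{-138 - \left(-30 + 3 \cdot 7 \cdot 2\right)} = - \frac{266}{-138 + \left(\left(-3\right) 14 + 30\right)} = - \frac{266}{-138 + \left(-42 + 30\right)} = - \frac{266}{-138 - 12} = - \frac{266}{-150} = \left(-266\right) \left(- \frac{1}{150}\right) = \frac{133}{75}$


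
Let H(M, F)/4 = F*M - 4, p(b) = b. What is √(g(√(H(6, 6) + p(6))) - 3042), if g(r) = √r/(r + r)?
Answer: √(-54622152 + 67*134^(¾))/134 ≈ 55.153*I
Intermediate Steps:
H(M, F) = -16 + 4*F*M (H(M, F) = 4*(F*M - 4) = 4*(-4 + F*M) = -16 + 4*F*M)
g(r) = 1/(2*√r) (g(r) = √r/((2*r)) = (1/(2*r))*√r = 1/(2*√r))
√(g(√(H(6, 6) + p(6))) - 3042) = √(1/(2*√(√((-16 + 4*6*6) + 6))) - 3042) = √(1/(2*√(√((-16 + 144) + 6))) - 3042) = √(1/(2*√(√(128 + 6))) - 3042) = √(1/(2*√(√134)) - 3042) = √((134^(¾)/134)/2 - 3042) = √(134^(¾)/268 - 3042) = √(-3042 + 134^(¾)/268)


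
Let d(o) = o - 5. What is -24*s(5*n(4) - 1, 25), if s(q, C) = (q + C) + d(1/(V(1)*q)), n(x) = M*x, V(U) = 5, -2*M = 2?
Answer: 848/35 ≈ 24.229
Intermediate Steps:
M = -1 (M = -½*2 = -1)
n(x) = -x
d(o) = -5 + o
s(q, C) = -5 + C + q + 1/(5*q) (s(q, C) = (q + C) + (-5 + 1/(5*q)) = (C + q) + (-5 + 1/(5*q)) = -5 + C + q + 1/(5*q))
-24*s(5*n(4) - 1, 25) = -24*(-5 + 25 + (5*(-1*4) - 1) + 1/(5*(5*(-1*4) - 1))) = -24*(-5 + 25 + (5*(-4) - 1) + 1/(5*(5*(-4) - 1))) = -24*(-5 + 25 + (-20 - 1) + 1/(5*(-20 - 1))) = -24*(-5 + 25 - 21 + (⅕)/(-21)) = -24*(-5 + 25 - 21 + (⅕)*(-1/21)) = -24*(-5 + 25 - 21 - 1/105) = -24*(-106/105) = 848/35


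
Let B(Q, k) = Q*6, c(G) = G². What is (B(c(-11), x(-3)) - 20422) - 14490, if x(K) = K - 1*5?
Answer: -34186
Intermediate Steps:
x(K) = -5 + K (x(K) = K - 5 = -5 + K)
B(Q, k) = 6*Q
(B(c(-11), x(-3)) - 20422) - 14490 = (6*(-11)² - 20422) - 14490 = (6*121 - 20422) - 14490 = (726 - 20422) - 14490 = -19696 - 14490 = -34186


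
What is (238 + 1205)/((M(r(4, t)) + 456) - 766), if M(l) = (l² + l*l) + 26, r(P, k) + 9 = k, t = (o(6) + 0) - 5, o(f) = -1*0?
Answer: 481/36 ≈ 13.361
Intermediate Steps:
o(f) = 0
t = -5 (t = (0 + 0) - 5 = 0 - 5 = -5)
r(P, k) = -9 + k
M(l) = 26 + 2*l² (M(l) = (l² + l²) + 26 = 2*l² + 26 = 26 + 2*l²)
(238 + 1205)/((M(r(4, t)) + 456) - 766) = (238 + 1205)/(((26 + 2*(-9 - 5)²) + 456) - 766) = 1443/(((26 + 2*(-14)²) + 456) - 766) = 1443/(((26 + 2*196) + 456) - 766) = 1443/(((26 + 392) + 456) - 766) = 1443/((418 + 456) - 766) = 1443/(874 - 766) = 1443/108 = 1443*(1/108) = 481/36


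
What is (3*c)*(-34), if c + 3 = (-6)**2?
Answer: -3366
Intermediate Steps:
c = 33 (c = -3 + (-6)**2 = -3 + 36 = 33)
(3*c)*(-34) = (3*33)*(-34) = 99*(-34) = -3366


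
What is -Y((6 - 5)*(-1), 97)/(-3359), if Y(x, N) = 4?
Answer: 4/3359 ≈ 0.0011908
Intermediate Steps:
-Y((6 - 5)*(-1), 97)/(-3359) = -1*4/(-3359) = -4*(-1/3359) = 4/3359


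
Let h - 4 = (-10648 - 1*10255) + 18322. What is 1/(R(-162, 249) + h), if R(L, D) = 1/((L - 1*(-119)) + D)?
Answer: -206/530861 ≈ -0.00038805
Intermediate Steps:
h = -2577 (h = 4 + ((-10648 - 1*10255) + 18322) = 4 + ((-10648 - 10255) + 18322) = 4 + (-20903 + 18322) = 4 - 2581 = -2577)
R(L, D) = 1/(119 + D + L) (R(L, D) = 1/((L + 119) + D) = 1/((119 + L) + D) = 1/(119 + D + L))
1/(R(-162, 249) + h) = 1/(1/(119 + 249 - 162) - 2577) = 1/(1/206 - 2577) = 1/(-530861/206) = -206/530861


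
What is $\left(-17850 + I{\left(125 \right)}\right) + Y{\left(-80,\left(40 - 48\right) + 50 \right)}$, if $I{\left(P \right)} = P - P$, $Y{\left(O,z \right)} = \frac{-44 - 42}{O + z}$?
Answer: $- \frac{339107}{19} \approx -17848.0$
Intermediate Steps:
$Y{\left(O,z \right)} = - \frac{86}{O + z}$
$I{\left(P \right)} = 0$
$\left(-17850 + I{\left(125 \right)}\right) + Y{\left(-80,\left(40 - 48\right) + 50 \right)} = \left(-17850 + 0\right) - \frac{86}{-80 + \left(\left(40 - 48\right) + 50\right)} = -17850 - \frac{86}{-80 + \left(-8 + 50\right)} = -17850 - \frac{86}{-80 + 42} = -17850 - \frac{86}{-38} = -17850 - - \frac{43}{19} = -17850 + \frac{43}{19} = - \frac{339107}{19}$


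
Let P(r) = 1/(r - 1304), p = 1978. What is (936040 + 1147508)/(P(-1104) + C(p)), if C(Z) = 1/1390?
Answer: 3486942590880/509 ≈ 6.8506e+9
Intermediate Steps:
P(r) = 1/(-1304 + r)
C(Z) = 1/1390
(936040 + 1147508)/(P(-1104) + C(p)) = (936040 + 1147508)/(1/(-1304 - 1104) + 1/1390) = 2083548/(1/(-2408) + 1/1390) = 2083548/(-1/2408 + 1/1390) = 2083548/(509/1673560) = 2083548*(1673560/509) = 3486942590880/509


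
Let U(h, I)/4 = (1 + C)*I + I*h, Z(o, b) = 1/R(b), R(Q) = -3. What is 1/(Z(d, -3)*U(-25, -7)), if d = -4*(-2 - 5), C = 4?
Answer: -3/560 ≈ -0.0053571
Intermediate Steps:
d = 28 (d = -4*(-7) = 28)
Z(o, b) = -⅓ (Z(o, b) = 1/(-3) = -⅓)
U(h, I) = 20*I + 4*I*h (U(h, I) = 4*((1 + 4)*I + I*h) = 4*(5*I + I*h) = 20*I + 4*I*h)
1/(Z(d, -3)*U(-25, -7)) = 1/((-⅓)*((4*(-7)*(5 - 25)))) = -3/(4*(-7)*(-20)) = -3/560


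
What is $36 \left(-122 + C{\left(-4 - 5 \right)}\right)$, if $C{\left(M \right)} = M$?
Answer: $-4716$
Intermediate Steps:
$36 \left(-122 + C{\left(-4 - 5 \right)}\right) = 36 \left(-122 - 9\right) = 36 \left(-131\right) = -4716$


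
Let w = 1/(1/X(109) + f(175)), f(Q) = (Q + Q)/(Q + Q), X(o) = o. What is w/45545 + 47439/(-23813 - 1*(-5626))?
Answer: -237665035667/91115960650 ≈ -2.6084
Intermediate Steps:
f(Q) = 1 (f(Q) = (2*Q)/((2*Q)) = (2*Q)*(1/(2*Q)) = 1)
w = 109/110 (w = 1/(1/109 + 1) = 1/(110/109) = 109/110 ≈ 0.99091)
w/45545 + 47439/(-23813 - 1*(-5626)) = (109/110)/45545 + 47439/(-23813 - 1*(-5626)) = (109/110)*(1/45545) + 47439/(-23813 + 5626) = 109/5009950 + 47439/(-18187) = 109/5009950 + 47439*(-1/18187) = 109/5009950 - 47439/18187 = -237665035667/91115960650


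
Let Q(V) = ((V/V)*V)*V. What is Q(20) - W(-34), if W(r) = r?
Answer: 434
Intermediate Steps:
Q(V) = V² (Q(V) = (1*V)*V = V*V = V²)
Q(20) - W(-34) = 20² - 1*(-34) = 400 + 34 = 434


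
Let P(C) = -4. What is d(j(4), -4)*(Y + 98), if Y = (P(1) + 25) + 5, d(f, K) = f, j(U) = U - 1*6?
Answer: -248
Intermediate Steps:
j(U) = -6 + U (j(U) = U - 6 = -6 + U)
Y = 26 (Y = (-4 + 25) + 5 = 21 + 5 = 26)
d(j(4), -4)*(Y + 98) = (-6 + 4)*(26 + 98) = -2*124 = -248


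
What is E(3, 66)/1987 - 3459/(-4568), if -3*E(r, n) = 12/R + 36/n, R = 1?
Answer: 75393235/99842776 ≈ 0.75512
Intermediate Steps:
E(r, n) = -4 - 12/n (E(r, n) = -(12/1 + 36/n)/3 = -(12*1 + 36/n)/3 = -(12 + 36/n)/3 = -4 - 12/n)
E(3, 66)/1987 - 3459/(-4568) = (-4 - 12/66)/1987 - 3459/(-4568) = (-4 - 12*1/66)*(1/1987) - 3459*(-1/4568) = (-4 - 2/11)*(1/1987) + 3459/4568 = -46/11*1/1987 + 3459/4568 = -46/21857 + 3459/4568 = 75393235/99842776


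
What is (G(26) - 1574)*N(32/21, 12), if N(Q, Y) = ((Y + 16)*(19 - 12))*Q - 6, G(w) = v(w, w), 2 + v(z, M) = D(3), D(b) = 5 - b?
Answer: -1381972/3 ≈ -4.6066e+5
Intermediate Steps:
v(z, M) = 0 (v(z, M) = -2 + (5 - 1*3) = -2 + (5 - 3) = -2 + 2 = 0)
G(w) = 0
N(Q, Y) = -6 + Q*(112 + 7*Y) (N(Q, Y) = ((16 + Y)*7)*Q - 6 = (112 + 7*Y)*Q - 6 = Q*(112 + 7*Y) - 6 = -6 + Q*(112 + 7*Y))
(G(26) - 1574)*N(32/21, 12) = (0 - 1574)*(-6 + 112*(32/21) + 7*(32/21)*12) = -1574*(-6 + 112*(32*(1/21)) + 7*(32*(1/21))*12) = -1574*(-6 + 112*(32/21) + 7*(32/21)*12) = -1574*(-6 + 512/3 + 128) = -1574*878/3 = -1381972/3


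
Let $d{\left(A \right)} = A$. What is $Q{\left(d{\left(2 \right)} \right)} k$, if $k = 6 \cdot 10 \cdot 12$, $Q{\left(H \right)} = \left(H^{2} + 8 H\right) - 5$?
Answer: $10800$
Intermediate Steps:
$Q{\left(H \right)} = -5 + H^{2} + 8 H$
$k = 720$ ($k = 60 \cdot 12 = 720$)
$Q{\left(d{\left(2 \right)} \right)} k = \left(-5 + 2^{2} + 8 \cdot 2\right) 720 = \left(-5 + 4 + 16\right) 720 = 15 \cdot 720 = 10800$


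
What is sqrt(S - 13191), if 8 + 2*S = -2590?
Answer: 3*I*sqrt(1610) ≈ 120.37*I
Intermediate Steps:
S = -1299 (S = -4 + (1/2)*(-2590) = -4 - 1295 = -1299)
sqrt(S - 13191) = sqrt(-1299 - 13191) = sqrt(-14490) = 3*I*sqrt(1610)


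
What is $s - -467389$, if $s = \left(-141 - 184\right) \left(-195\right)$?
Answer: $530764$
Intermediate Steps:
$s = 63375$ ($s = \left(-325\right) \left(-195\right) = 63375$)
$s - -467389 = 63375 - -467389 = 63375 + 467389 = 530764$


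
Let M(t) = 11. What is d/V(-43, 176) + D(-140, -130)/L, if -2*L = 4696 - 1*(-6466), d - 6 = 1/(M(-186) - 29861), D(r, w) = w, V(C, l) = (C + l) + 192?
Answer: 2260714019/54142676250 ≈ 0.041755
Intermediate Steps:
V(C, l) = 192 + C + l
d = 179099/29850 (d = 6 + 1/(11 - 29861) = 6 + 1/(-29850) = 6 - 1/29850 = 179099/29850 ≈ 6.0000)
L = -5581 (L = -(4696 - 1*(-6466))/2 = -(4696 + 6466)/2 = -½*11162 = -5581)
d/V(-43, 176) + D(-140, -130)/L = 179099/(29850*(192 - 43 + 176)) - 130/(-5581) = (179099/29850)/325 - 130*(-1/5581) = (179099/29850)*(1/325) + 130/5581 = 179099/9701250 + 130/5581 = 2260714019/54142676250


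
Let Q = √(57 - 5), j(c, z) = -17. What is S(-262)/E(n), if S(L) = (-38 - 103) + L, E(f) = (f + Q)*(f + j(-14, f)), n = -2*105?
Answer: -42315/4999448 - 403*√13/4999448 ≈ -0.0087546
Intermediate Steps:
n = -210
Q = 2*√13 (Q = √52 = 2*√13 ≈ 7.2111)
E(f) = (-17 + f)*(f + 2*√13) (E(f) = (f + 2*√13)*(f - 17) = (f + 2*√13)*(-17 + f) = (-17 + f)*(f + 2*√13))
S(L) = -141 + L
S(-262)/E(n) = (-141 - 262)/((-210)² - 34*√13 - 17*(-210) + 2*(-210)*√13) = -403/(44100 - 34*√13 + 3570 - 420*√13) = -403/(47670 - 454*√13)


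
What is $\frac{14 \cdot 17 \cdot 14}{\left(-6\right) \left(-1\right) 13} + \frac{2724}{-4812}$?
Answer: $\frac{659213}{15639} \approx 42.152$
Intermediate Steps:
$\frac{14 \cdot 17 \cdot 14}{\left(-6\right) \left(-1\right) 13} + \frac{2724}{-4812} = \frac{238 \cdot 14}{6 \cdot 13} + 2724 \left(- \frac{1}{4812}\right) = \frac{3332}{78} - \frac{227}{401} = 3332 \cdot \frac{1}{78} - \frac{227}{401} = \frac{1666}{39} - \frac{227}{401} = \frac{659213}{15639}$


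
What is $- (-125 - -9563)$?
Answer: $-9438$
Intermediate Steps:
$- (-125 - -9563) = - (-125 + 9563) = \left(-1\right) 9438 = -9438$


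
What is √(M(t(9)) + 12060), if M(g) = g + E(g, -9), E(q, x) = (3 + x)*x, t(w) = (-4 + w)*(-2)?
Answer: 2*√3026 ≈ 110.02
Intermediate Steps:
t(w) = 8 - 2*w
E(q, x) = x*(3 + x)
M(g) = 54 + g (M(g) = g - 9*(3 - 9) = g - 9*(-6) = g + 54 = 54 + g)
√(M(t(9)) + 12060) = √((54 + (8 - 2*9)) + 12060) = √((54 + (8 - 18)) + 12060) = √((54 - 10) + 12060) = √(44 + 12060) = √12104 = 2*√3026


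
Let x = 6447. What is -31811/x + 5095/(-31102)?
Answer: -1022233187/200514594 ≈ -5.0980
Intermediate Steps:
-31811/x + 5095/(-31102) = -31811/6447 + 5095/(-31102) = -31811*1/6447 + 5095*(-1/31102) = -31811/6447 - 5095/31102 = -1022233187/200514594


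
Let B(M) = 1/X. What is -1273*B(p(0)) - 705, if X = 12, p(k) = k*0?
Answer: -9733/12 ≈ -811.08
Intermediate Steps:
p(k) = 0
B(M) = 1/12
-1273*B(p(0)) - 705 = -1273*1/12 - 705 = -1273/12 - 705 = -9733/12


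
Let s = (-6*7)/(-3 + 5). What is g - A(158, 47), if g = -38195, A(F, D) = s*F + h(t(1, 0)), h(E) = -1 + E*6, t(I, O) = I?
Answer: -34882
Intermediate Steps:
h(E) = -1 + 6*E
s = -21 (s = -42/2 = -42*½ = -21)
A(F, D) = 5 - 21*F (A(F, D) = -21*F + (-1 + 6*1) = -21*F + (-1 + 6) = -21*F + 5 = 5 - 21*F)
g - A(158, 47) = -38195 - (5 - 21*158) = -38195 - (5 - 3318) = -38195 - 1*(-3313) = -38195 + 3313 = -34882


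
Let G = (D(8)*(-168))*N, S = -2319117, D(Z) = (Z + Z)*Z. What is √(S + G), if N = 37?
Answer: 3*I*√346085 ≈ 1764.9*I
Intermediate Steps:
D(Z) = 2*Z² (D(Z) = (2*Z)*Z = 2*Z²)
G = -795648 (G = ((2*8²)*(-168))*37 = ((2*64)*(-168))*37 = (128*(-168))*37 = -21504*37 = -795648)
√(S + G) = √(-2319117 - 795648) = √(-3114765) = 3*I*√346085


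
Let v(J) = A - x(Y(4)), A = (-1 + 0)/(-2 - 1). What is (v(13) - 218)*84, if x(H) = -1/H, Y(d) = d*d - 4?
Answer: -18277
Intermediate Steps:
Y(d) = -4 + d² (Y(d) = d² - 4 = -4 + d²)
A = ⅓ (A = -1/(-3) = -1*(-⅓) = ⅓ ≈ 0.33333)
v(J) = 5/12 (v(J) = ⅓ - (-1)/(-4 + 4²) = ⅓ - (-1)/(-4 + 16) = ⅓ - (-1)/12 = ⅓ - 1*(-1/12) = ⅓ + 1/12 = 5/12)
(v(13) - 218)*84 = (5/12 - 218)*84 = -2611/12*84 = -18277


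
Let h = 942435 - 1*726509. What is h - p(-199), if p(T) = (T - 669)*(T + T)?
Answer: -129538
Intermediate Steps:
p(T) = 2*T*(-669 + T) (p(T) = (-669 + T)*(2*T) = 2*T*(-669 + T))
h = 215926 (h = 942435 - 726509 = 215926)
h - p(-199) = 215926 - 2*(-199)*(-669 - 199) = 215926 - 2*(-199)*(-868) = 215926 - 1*345464 = 215926 - 345464 = -129538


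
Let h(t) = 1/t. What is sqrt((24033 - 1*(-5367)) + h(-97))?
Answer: sqrt(276624503)/97 ≈ 171.46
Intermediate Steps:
sqrt((24033 - 1*(-5367)) + h(-97)) = sqrt((24033 - 1*(-5367)) + 1/(-97)) = sqrt((24033 + 5367) - 1/97) = sqrt(29400 - 1/97) = sqrt(2851799/97) = sqrt(276624503)/97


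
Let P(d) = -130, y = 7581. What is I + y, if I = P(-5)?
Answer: 7451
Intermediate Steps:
I = -130
I + y = -130 + 7581 = 7451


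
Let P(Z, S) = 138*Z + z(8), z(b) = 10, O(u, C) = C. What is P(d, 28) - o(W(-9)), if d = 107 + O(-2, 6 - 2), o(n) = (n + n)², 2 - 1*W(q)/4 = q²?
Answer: -384096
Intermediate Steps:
W(q) = 8 - 4*q²
o(n) = 4*n² (o(n) = (2*n)² = 4*n²)
d = 111 (d = 107 + (6 - 2) = 107 + 4 = 111)
P(Z, S) = 10 + 138*Z (P(Z, S) = 138*Z + 10 = 10 + 138*Z)
P(d, 28) - o(W(-9)) = (10 + 138*111) - 4*(8 - 4*(-9)²)² = (10 + 15318) - 4*(8 - 4*81)² = 15328 - 4*(8 - 324)² = 15328 - 4*(-316)² = 15328 - 4*99856 = 15328 - 1*399424 = 15328 - 399424 = -384096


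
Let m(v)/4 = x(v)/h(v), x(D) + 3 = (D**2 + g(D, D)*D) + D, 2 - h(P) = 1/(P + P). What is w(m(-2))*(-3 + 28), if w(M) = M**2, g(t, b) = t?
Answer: 6400/9 ≈ 711.11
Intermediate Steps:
h(P) = 2 - 1/(2*P) (h(P) = 2 - 1/(P + P) = 2 - 1/(2*P))
x(D) = -3 + D + 2*D**2 (x(D) = -3 + ((D**2 + D*D) + D) = -3 + ((D**2 + D**2) + D) = -3 + (2*D**2 + D) = -3 + (D + 2*D**2) = -3 + D + 2*D**2)
m(v) = 4*(-3 + v + 2*v**2)/(2 - 1/(2*v)) (m(v) = 4*((-3 + v + 2*v**2)/(2 - 1/(2*v))) = 4*(-3 + v + 2*v**2)/(2 - 1/(2*v)))
w(m(-2))*(-3 + 28) = (8*(-2)*(-3 - 2 + 2*(-2)**2)/(-1 + 4*(-2)))**2*(-3 + 28) = (8*(-2)*(-3 - 2 + 2*4)/(-1 - 8))**2*25 = (8*(-2)*(-3 - 2 + 8)/(-9))**2*25 = (8*(-2)*(-1/9)*3)**2*25 = (16/3)**2*25 = (256/9)*25 = 6400/9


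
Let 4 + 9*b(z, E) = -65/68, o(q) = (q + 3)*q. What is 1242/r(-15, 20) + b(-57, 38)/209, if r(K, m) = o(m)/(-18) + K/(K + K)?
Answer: -259969385/5244228 ≈ -49.573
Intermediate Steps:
o(q) = q*(3 + q) (o(q) = (3 + q)*q = q*(3 + q))
b(z, E) = -337/612 (b(z, E) = -4/9 + (-65/68)/9 = -4/9 + (-65*1/68)/9 = -4/9 + (⅑)*(-65/68) = -4/9 - 65/612 = -337/612)
r(K, m) = ½ - m*(3 + m)/18 (r(K, m) = (m*(3 + m))/(-18) + K/(K + K) = (m*(3 + m))*(-1/18) + K/((2*K)) = -m*(3 + m)/18 + K*(1/(2*K)) = -m*(3 + m)/18 + ½ = ½ - m*(3 + m)/18)
1242/r(-15, 20) + b(-57, 38)/209 = 1242/(½ - 1/18*20*(3 + 20)) - 337/612/209 = 1242/(½ - 1/18*20*23) - 337/612*1/209 = 1242/(½ - 230/9) - 337/127908 = 1242/(-451/18) - 337/127908 = 1242*(-18/451) - 337/127908 = -22356/451 - 337/127908 = -259969385/5244228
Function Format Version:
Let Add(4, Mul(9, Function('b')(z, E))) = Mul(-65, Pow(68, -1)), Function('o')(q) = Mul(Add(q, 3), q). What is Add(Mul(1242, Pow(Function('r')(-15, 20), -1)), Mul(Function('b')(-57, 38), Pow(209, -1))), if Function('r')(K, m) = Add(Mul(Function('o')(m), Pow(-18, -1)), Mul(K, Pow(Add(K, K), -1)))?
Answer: Rational(-259969385, 5244228) ≈ -49.573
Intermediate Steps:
Function('o')(q) = Mul(q, Add(3, q)) (Function('o')(q) = Mul(Add(3, q), q) = Mul(q, Add(3, q)))
Function('b')(z, E) = Rational(-337, 612) (Function('b')(z, E) = Add(Rational(-4, 9), Mul(Rational(1, 9), Mul(-65, Pow(68, -1)))) = Add(Rational(-4, 9), Mul(Rational(1, 9), Mul(-65, Rational(1, 68)))) = Add(Rational(-4, 9), Mul(Rational(1, 9), Rational(-65, 68))) = Add(Rational(-4, 9), Rational(-65, 612)) = Rational(-337, 612))
Function('r')(K, m) = Add(Rational(1, 2), Mul(Rational(-1, 18), m, Add(3, m))) (Function('r')(K, m) = Add(Mul(Mul(m, Add(3, m)), Pow(-18, -1)), Mul(K, Pow(Add(K, K), -1))) = Add(Mul(Mul(m, Add(3, m)), Rational(-1, 18)), Mul(K, Pow(Mul(2, K), -1))) = Add(Mul(Rational(-1, 18), m, Add(3, m)), Mul(K, Mul(Rational(1, 2), Pow(K, -1)))) = Add(Mul(Rational(-1, 18), m, Add(3, m)), Rational(1, 2)) = Add(Rational(1, 2), Mul(Rational(-1, 18), m, Add(3, m))))
Add(Mul(1242, Pow(Function('r')(-15, 20), -1)), Mul(Function('b')(-57, 38), Pow(209, -1))) = Add(Mul(1242, Pow(Add(Rational(1, 2), Mul(Rational(-1, 18), 20, Add(3, 20))), -1)), Mul(Rational(-337, 612), Pow(209, -1))) = Add(Mul(1242, Pow(Add(Rational(1, 2), Mul(Rational(-1, 18), 20, 23)), -1)), Mul(Rational(-337, 612), Rational(1, 209))) = Add(Mul(1242, Pow(Add(Rational(1, 2), Rational(-230, 9)), -1)), Rational(-337, 127908)) = Add(Mul(1242, Pow(Rational(-451, 18), -1)), Rational(-337, 127908)) = Add(Mul(1242, Rational(-18, 451)), Rational(-337, 127908)) = Add(Rational(-22356, 451), Rational(-337, 127908)) = Rational(-259969385, 5244228)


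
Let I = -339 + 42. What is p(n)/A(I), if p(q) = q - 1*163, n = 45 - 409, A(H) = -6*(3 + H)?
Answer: -527/1764 ≈ -0.29875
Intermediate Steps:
I = -297
A(H) = -18 - 6*H
n = -364
p(q) = -163 + q (p(q) = q - 163 = -163 + q)
p(n)/A(I) = (-163 - 364)/(-18 - 6*(-297)) = -527/(-18 + 1782) = -527/1764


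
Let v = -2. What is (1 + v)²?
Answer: 1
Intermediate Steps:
(1 + v)² = (1 - 2)² = (-1)² = 1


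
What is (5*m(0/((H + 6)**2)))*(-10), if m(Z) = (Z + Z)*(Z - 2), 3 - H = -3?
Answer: 0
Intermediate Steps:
H = 6 (H = 3 - 1*(-3) = 3 + 3 = 6)
m(Z) = 2*Z*(-2 + Z) (m(Z) = (2*Z)*(-2 + Z) = 2*Z*(-2 + Z))
(5*m(0/((H + 6)**2)))*(-10) = (5*(2*(0/((6 + 6)**2))*(-2 + 0/((6 + 6)**2))))*(-10) = (5*(2*(0/(12**2))*(-2 + 0/(12**2))))*(-10) = (5*(2*(0/144)*(-2 + 0/144)))*(-10) = (5*(2*(0*(1/144))*(-2 + 0*(1/144))))*(-10) = (5*(2*0*(-2 + 0)))*(-10) = (5*(2*0*(-2)))*(-10) = (5*0)*(-10) = 0*(-10) = 0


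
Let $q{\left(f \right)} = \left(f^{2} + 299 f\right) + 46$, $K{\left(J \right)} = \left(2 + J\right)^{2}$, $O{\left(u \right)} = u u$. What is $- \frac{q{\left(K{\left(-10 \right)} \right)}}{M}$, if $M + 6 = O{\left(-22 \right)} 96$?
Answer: $- \frac{11639}{23229} \approx -0.50105$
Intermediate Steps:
$O{\left(u \right)} = u^{2}$
$q{\left(f \right)} = 46 + f^{2} + 299 f$
$M = 46458$ ($M = -6 + \left(-22\right)^{2} \cdot 96 = -6 + 484 \cdot 96 = -6 + 46464 = 46458$)
$- \frac{q{\left(K{\left(-10 \right)} \right)}}{M} = - \frac{46 + \left(\left(2 - 10\right)^{2}\right)^{2} + 299 \left(2 - 10\right)^{2}}{46458} = - \frac{46 + \left(\left(-8\right)^{2}\right)^{2} + 299 \left(-8\right)^{2}}{46458} = - \frac{46 + 64^{2} + 299 \cdot 64}{46458} = - \frac{46 + 4096 + 19136}{46458} = - \frac{23278}{46458} = \left(-1\right) \frac{11639}{23229} = - \frac{11639}{23229}$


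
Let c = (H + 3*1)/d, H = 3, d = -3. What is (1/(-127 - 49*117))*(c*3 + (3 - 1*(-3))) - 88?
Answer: -88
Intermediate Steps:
c = -2 (c = (3 + 3*1)/(-3) = (3 + 3)*(-⅓) = 6*(-⅓) = -2)
(1/(-127 - 49*117))*(c*3 + (3 - 1*(-3))) - 88 = (1/(-127 - 49*117))*(-2*3 + (3 - 1*(-3))) - 88 = ((1/117)/(-176))*(-6 + (3 + 3)) - 88 = (-1/176*1/117)*(-6 + 6) - 88 = -1/20592*0 - 88 = 0 - 88 = -88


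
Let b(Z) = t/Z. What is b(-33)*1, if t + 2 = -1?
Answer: 1/11 ≈ 0.090909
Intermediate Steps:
t = -3 (t = -2 - 1 = -3)
b(Z) = -3/Z
b(-33)*1 = -3/(-33)*1 = -3*(-1/33)*1 = (1/11)*1 = 1/11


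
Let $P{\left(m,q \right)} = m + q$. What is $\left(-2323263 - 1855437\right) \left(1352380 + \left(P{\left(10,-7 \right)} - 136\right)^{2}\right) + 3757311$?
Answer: $-5725103572989$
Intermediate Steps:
$\left(-2323263 - 1855437\right) \left(1352380 + \left(P{\left(10,-7 \right)} - 136\right)^{2}\right) + 3757311 = \left(-2323263 - 1855437\right) \left(1352380 + \left(\left(10 - 7\right) - 136\right)^{2}\right) + 3757311 = - 4178700 \left(1352380 + \left(3 - 136\right)^{2}\right) + 3757311 = - 4178700 \left(1352380 + \left(-133\right)^{2}\right) + 3757311 = - 4178700 \left(1352380 + 17689\right) + 3757311 = \left(-4178700\right) 1370069 + 3757311 = -5725107330300 + 3757311 = -5725103572989$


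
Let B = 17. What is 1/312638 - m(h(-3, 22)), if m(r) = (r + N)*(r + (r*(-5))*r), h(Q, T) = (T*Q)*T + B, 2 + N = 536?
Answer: -2900687115515279/312638 ≈ -9.2781e+9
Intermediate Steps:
N = 534 (N = -2 + 536 = 534)
h(Q, T) = 17 + Q*T**2 (h(Q, T) = (T*Q)*T + 17 = (Q*T)*T + 17 = Q*T**2 + 17 = 17 + Q*T**2)
m(r) = (534 + r)*(r - 5*r**2) (m(r) = (r + 534)*(r + (r*(-5))*r) = (534 + r)*(r + (-5*r)*r) = (534 + r)*(r - 5*r**2))
1/312638 - m(h(-3, 22)) = 1/312638 - (17 - 3*22**2)*(534 - 2669*(17 - 3*22**2) - 5*(17 - 3*22**2)**2) = 1/312638 - (17 - 3*484)*(534 - 2669*(17 - 3*484) - 5*(17 - 3*484)**2) = 1/312638 - (17 - 1452)*(534 - 2669*(17 - 1452) - 5*(17 - 1452)**2) = 1/312638 - (-1435)*(534 - 2669*(-1435) - 5*(-1435)**2) = 1/312638 - (-1435)*(534 + 3830015 - 5*2059225) = 1/312638 - (-1435)*(534 + 3830015 - 10296125) = 1/312638 - (-1435)*(-6465576) = 1/312638 - 1*9278101560 = 1/312638 - 9278101560 = -2900687115515279/312638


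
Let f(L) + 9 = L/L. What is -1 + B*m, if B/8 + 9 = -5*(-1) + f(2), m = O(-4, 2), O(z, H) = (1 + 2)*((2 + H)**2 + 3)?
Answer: -5473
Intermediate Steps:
O(z, H) = 9 + 3*(2 + H)**2 (O(z, H) = 3*(3 + (2 + H)**2) = 9 + 3*(2 + H)**2)
f(L) = -8 (f(L) = -9 + L/L = -9 + 1 = -8)
m = 57 (m = 9 + 3*(2 + 2)**2 = 9 + 3*4**2 = 9 + 3*16 = 9 + 48 = 57)
B = -96 (B = -72 + 8*(-5*(-1) - 8) = -72 + 8*(5 - 8) = -72 + 8*(-3) = -72 - 24 = -96)
-1 + B*m = -1 - 96*57 = -1 - 5472 = -5473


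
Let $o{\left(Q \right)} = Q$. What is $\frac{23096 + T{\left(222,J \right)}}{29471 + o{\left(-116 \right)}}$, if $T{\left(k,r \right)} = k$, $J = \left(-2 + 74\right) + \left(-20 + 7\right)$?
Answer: $\frac{23318}{29355} \approx 0.79434$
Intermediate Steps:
$J = 59$ ($J = 72 - 13 = 59$)
$\frac{23096 + T{\left(222,J \right)}}{29471 + o{\left(-116 \right)}} = \frac{23096 + 222}{29471 - 116} = \frac{23318}{29355}$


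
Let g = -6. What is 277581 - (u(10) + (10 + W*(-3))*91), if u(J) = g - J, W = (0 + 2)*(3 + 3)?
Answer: 279963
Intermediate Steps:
W = 12 (W = 2*6 = 12)
u(J) = -6 - J
277581 - (u(10) + (10 + W*(-3))*91) = 277581 - ((-6 - 1*10) + (10 + 12*(-3))*91) = 277581 - ((-6 - 10) + (10 - 36)*91) = 277581 - (-16 - 26*91) = 277581 - (-16 - 2366) = 277581 - 1*(-2382) = 277581 + 2382 = 279963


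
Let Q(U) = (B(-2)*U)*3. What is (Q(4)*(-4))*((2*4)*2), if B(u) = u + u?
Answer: 3072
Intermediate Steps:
B(u) = 2*u
Q(U) = -12*U (Q(U) = ((2*(-2))*U)*3 = -4*U*3 = -12*U)
(Q(4)*(-4))*((2*4)*2) = (-12*4*(-4))*((2*4)*2) = (-48*(-4))*(8*2) = 192*16 = 3072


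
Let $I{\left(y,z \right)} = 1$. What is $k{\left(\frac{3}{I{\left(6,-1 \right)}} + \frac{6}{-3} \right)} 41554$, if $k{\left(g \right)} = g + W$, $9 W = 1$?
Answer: $\frac{415540}{9} \approx 46171.0$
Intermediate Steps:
$W = \frac{1}{9}$ ($W = \frac{1}{9} \cdot 1 = \frac{1}{9} \approx 0.11111$)
$k{\left(g \right)} = \frac{1}{9} + g$ ($k{\left(g \right)} = g + \frac{1}{9} = \frac{1}{9} + g$)
$k{\left(\frac{3}{I{\left(6,-1 \right)}} + \frac{6}{-3} \right)} 41554 = \left(\frac{1}{9} + \left(\frac{3}{1} + \frac{6}{-3}\right)\right) 41554 = \left(\frac{1}{9} + \left(3 \cdot 1 + 6 \left(- \frac{1}{3}\right)\right)\right) 41554 = \left(\frac{1}{9} + \left(3 - 2\right)\right) 41554 = \left(\frac{1}{9} + 1\right) 41554 = \frac{10}{9} \cdot 41554 = \frac{415540}{9}$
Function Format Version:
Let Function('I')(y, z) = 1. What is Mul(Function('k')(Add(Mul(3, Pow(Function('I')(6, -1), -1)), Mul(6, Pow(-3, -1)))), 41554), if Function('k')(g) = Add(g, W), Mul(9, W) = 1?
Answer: Rational(415540, 9) ≈ 46171.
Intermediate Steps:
W = Rational(1, 9) (W = Mul(Rational(1, 9), 1) = Rational(1, 9) ≈ 0.11111)
Function('k')(g) = Add(Rational(1, 9), g) (Function('k')(g) = Add(g, Rational(1, 9)) = Add(Rational(1, 9), g))
Mul(Function('k')(Add(Mul(3, Pow(Function('I')(6, -1), -1)), Mul(6, Pow(-3, -1)))), 41554) = Mul(Add(Rational(1, 9), Add(Mul(3, Pow(1, -1)), Mul(6, Pow(-3, -1)))), 41554) = Mul(Add(Rational(1, 9), Add(Mul(3, 1), Mul(6, Rational(-1, 3)))), 41554) = Mul(Add(Rational(1, 9), Add(3, -2)), 41554) = Mul(Add(Rational(1, 9), 1), 41554) = Mul(Rational(10, 9), 41554) = Rational(415540, 9)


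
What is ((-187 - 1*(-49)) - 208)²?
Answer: 119716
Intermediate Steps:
((-187 - 1*(-49)) - 208)² = ((-187 + 49) - 208)² = (-138 - 208)² = (-346)² = 119716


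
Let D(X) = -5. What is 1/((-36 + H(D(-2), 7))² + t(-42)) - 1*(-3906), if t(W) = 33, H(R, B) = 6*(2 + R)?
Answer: 11518795/2949 ≈ 3906.0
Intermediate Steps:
H(R, B) = 12 + 6*R
1/((-36 + H(D(-2), 7))² + t(-42)) - 1*(-3906) = 1/((-36 + (12 + 6*(-5)))² + 33) - 1*(-3906) = 1/((-36 + (12 - 30))² + 33) + 3906 = 1/((-36 - 18)² + 33) + 3906 = 1/((-54)² + 33) + 3906 = 1/(2916 + 33) + 3906 = 1/2949 + 3906 = 11518795/2949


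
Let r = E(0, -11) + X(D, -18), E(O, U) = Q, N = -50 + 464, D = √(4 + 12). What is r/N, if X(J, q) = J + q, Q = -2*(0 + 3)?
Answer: -10/207 ≈ -0.048309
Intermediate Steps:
D = 4 (D = √16 = 4)
N = 414
Q = -6 (Q = -2*3 = -6)
E(O, U) = -6
r = -20 (r = -6 + (4 - 18) = -6 - 14 = -20)
r/N = -20/414 = -20*1/414 = -10/207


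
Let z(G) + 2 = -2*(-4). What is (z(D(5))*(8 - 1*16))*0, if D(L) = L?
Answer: 0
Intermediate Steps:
z(G) = 6 (z(G) = -2 - 2*(-4) = -2 + 8 = 6)
(z(D(5))*(8 - 1*16))*0 = (6*(8 - 1*16))*0 = (6*(8 - 16))*0 = (6*(-8))*0 = -48*0 = 0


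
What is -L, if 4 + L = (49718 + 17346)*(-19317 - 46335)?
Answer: 4402885732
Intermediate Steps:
L = -4402885732 (L = -4 + (49718 + 17346)*(-19317 - 46335) = -4 + 67064*(-65652) = -4 - 4402885728 = -4402885732)
-L = -1*(-4402885732) = 4402885732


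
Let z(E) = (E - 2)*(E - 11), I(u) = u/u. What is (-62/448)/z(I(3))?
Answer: -31/2240 ≈ -0.013839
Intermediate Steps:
I(u) = 1
z(E) = (-11 + E)*(-2 + E) (z(E) = (-2 + E)*(-11 + E) = (-11 + E)*(-2 + E))
(-62/448)/z(I(3)) = (-62/448)/(22 + 1² - 13*1) = (-62*1/448)/(22 + 1 - 13) = -31/224/10 = -31/224*⅒ = -31/2240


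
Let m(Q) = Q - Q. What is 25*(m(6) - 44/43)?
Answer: -1100/43 ≈ -25.581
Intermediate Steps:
m(Q) = 0
25*(m(6) - 44/43) = 25*(0 - 44/43) = 25*(-44/43) = -1100/43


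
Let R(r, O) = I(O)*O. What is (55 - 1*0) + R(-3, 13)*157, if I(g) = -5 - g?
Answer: -36683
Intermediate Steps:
R(r, O) = O*(-5 - O) (R(r, O) = (-5 - O)*O = O*(-5 - O))
(55 - 1*0) + R(-3, 13)*157 = (55 - 1*0) - 1*13*(5 + 13)*157 = (55 + 0) - 1*13*18*157 = 55 - 234*157 = 55 - 36738 = -36683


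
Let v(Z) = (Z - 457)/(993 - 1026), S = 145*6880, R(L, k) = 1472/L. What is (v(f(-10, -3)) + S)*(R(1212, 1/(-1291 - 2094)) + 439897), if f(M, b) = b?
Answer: 4388047058620340/9999 ≈ 4.3885e+11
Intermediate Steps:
S = 997600
v(Z) = 457/33 - Z/33 (v(Z) = (-457 + Z)/(-33) = (-457 + Z)*(-1/33) = 457/33 - Z/33)
(v(f(-10, -3)) + S)*(R(1212, 1/(-1291 - 2094)) + 439897) = ((457/33 - 1/33*(-3)) + 997600)*(1472/1212 + 439897) = ((457/33 + 1/11) + 997600)*(1472*(1/1212) + 439897) = (460/33 + 997600)*(368/303 + 439897) = (32921260/33)*(133289159/303) = 4388047058620340/9999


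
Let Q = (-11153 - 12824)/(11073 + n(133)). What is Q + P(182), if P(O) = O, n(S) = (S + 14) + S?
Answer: 2042269/11353 ≈ 179.89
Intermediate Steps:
n(S) = 14 + 2*S (n(S) = (14 + S) + S = 14 + 2*S)
Q = -23977/11353 (Q = (-11153 - 12824)/(11073 + (14 + 2*133)) = -23977/(11073 + (14 + 266)) = -23977/(11073 + 280) = -23977/11353 ≈ -2.1120)
Q + P(182) = -23977/11353 + 182 = 2042269/11353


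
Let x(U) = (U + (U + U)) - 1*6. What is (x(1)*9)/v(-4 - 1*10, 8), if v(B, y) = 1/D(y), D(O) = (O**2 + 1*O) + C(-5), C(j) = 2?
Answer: -1998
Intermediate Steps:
D(O) = 2 + O + O**2 (D(O) = (O**2 + 1*O) + 2 = (O**2 + O) + 2 = (O + O**2) + 2 = 2 + O + O**2)
x(U) = -6 + 3*U (x(U) = (U + 2*U) - 6 = 3*U - 6 = -6 + 3*U)
v(B, y) = 1/(2 + y + y**2)
(x(1)*9)/v(-4 - 1*10, 8) = ((-6 + 3*1)*9)/(1/(2 + 8 + 8**2)) = ((-6 + 3)*9)/(1/(2 + 8 + 64)) = (-3*9)/(1/74) = -27/1/74 = -27*74 = -1998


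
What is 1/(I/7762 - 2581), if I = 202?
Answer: -3881/10016760 ≈ -0.00038745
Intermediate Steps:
1/(I/7762 - 2581) = 1/(202/7762 - 2581) = 1/(202*(1/7762) - 2581) = 1/(101/3881 - 2581) = 1/(-10016760/3881) = -3881/10016760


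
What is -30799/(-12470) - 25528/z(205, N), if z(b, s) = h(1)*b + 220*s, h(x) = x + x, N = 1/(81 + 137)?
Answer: -416482853/6983200 ≈ -59.641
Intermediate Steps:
N = 1/218 ≈ 0.0045872
h(x) = 2*x
z(b, s) = 2*b + 220*s (z(b, s) = (2*1)*b + 220*s = 2*b + 220*s)
-30799/(-12470) - 25528/z(205, N) = -30799/(-12470) - 25528/(2*205 + 220*(1/218)) = -30799*(-1/12470) - 25528/(410 + 110/109) = 30799/12470 - 25528/44800/109 = 30799/12470 - 25528*109/44800 = 30799/12470 - 347819/5600 = -416482853/6983200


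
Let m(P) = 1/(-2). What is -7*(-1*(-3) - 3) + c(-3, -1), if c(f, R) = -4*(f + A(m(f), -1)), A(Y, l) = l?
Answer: 16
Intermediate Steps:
m(P) = -½ (m(P) = 1*(-½) = -½)
c(f, R) = 4 - 4*f (c(f, R) = -4*(f - 1) = -4*(-1 + f) = 4 - 4*f)
-7*(-1*(-3) - 3) + c(-3, -1) = -7*(-1*(-3) - 3) + (4 - 4*(-3)) = -7*(3 - 3) + (4 + 12) = -7*0 + 16 = 0 + 16 = 16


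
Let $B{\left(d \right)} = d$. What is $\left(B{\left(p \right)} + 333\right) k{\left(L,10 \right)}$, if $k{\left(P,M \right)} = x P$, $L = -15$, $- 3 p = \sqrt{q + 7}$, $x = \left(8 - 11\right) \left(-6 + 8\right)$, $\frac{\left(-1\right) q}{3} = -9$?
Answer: $29970 - 30 \sqrt{34} \approx 29795.0$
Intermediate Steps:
$q = 27$ ($q = \left(-3\right) \left(-9\right) = 27$)
$x = -6$ ($x = \left(-3\right) 2 = -6$)
$p = - \frac{\sqrt{34}}{3}$ ($p = - \frac{\sqrt{27 + 7}}{3} = - \frac{\sqrt{34}}{3} \approx -1.9437$)
$k{\left(P,M \right)} = - 6 P$
$\left(B{\left(p \right)} + 333\right) k{\left(L,10 \right)} = \left(- \frac{\sqrt{34}}{3} + 333\right) \left(\left(-6\right) \left(-15\right)\right) = \left(333 - \frac{\sqrt{34}}{3}\right) 90 = 29970 - 30 \sqrt{34}$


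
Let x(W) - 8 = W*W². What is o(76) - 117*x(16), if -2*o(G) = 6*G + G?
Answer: -480434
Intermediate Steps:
x(W) = 8 + W³ (x(W) = 8 + W*W² = 8 + W³)
o(G) = -7*G/2 (o(G) = -(6*G + G)/2 = -7*G/2)
o(76) - 117*x(16) = -7/2*76 - 117*(8 + 16³) = -266 - 117*(8 + 4096) = -266 - 117*4104 = -266 - 1*480168 = -266 - 480168 = -480434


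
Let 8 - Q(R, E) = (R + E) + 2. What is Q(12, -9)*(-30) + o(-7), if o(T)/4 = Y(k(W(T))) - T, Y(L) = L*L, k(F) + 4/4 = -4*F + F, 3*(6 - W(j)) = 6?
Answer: 614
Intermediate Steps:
W(j) = 4 (W(j) = 6 - ⅓*6 = 6 - 2 = 4)
Q(R, E) = 6 - E - R (Q(R, E) = 8 - ((R + E) + 2) = 8 - ((E + R) + 2) = 8 - (2 + E + R) = 8 + (-2 - E - R) = 6 - E - R)
k(F) = -1 - 3*F (k(F) = -1 + (-4*F + F) = -1 - 3*F)
Y(L) = L²
o(T) = 676 - 4*T (o(T) = 4*((-1 - 3*4)² - T) = 4*((-1 - 12)² - T) = 4*((-13)² - T) = 4*(169 - T) = 676 - 4*T)
Q(12, -9)*(-30) + o(-7) = (6 - 1*(-9) - 1*12)*(-30) + (676 - 4*(-7)) = (6 + 9 - 12)*(-30) + (676 + 28) = 3*(-30) + 704 = -90 + 704 = 614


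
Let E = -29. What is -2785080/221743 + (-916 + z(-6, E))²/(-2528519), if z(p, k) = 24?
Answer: -7218560618872/560681388617 ≈ -12.875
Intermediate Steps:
-2785080/221743 + (-916 + z(-6, E))²/(-2528519) = -2785080/221743 + (-916 + 24)²/(-2528519) = -2785080*1/221743 + (-892)²*(-1/2528519) = -2785080/221743 + 795664*(-1/2528519) = -2785080/221743 - 795664/2528519 = -7218560618872/560681388617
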